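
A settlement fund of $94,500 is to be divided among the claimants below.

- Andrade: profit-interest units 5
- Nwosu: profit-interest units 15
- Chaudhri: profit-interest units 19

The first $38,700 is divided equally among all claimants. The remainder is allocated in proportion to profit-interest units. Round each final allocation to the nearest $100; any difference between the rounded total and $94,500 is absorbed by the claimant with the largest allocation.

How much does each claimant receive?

Equal tier: $38,700 ÷ 3 = $12,900 apiece.
Remainder $55,800 by profit-interest units (total 39): Andrade 7,153.85 → $7,200; Nwosu 21,461.54 → $21,500; Chaudhri 27,184.62 → $27,200.
Rounding difference −$100 on remainder applied to Chaudhri.
Totals: Andrade $12,900 + $7,200 = $20,100; Nwosu $12,900 + $21,500 = $34,400; Chaudhri $12,900 + $27,100 = $40,000.

Andrade: $20,100 · Nwosu: $34,400 · Chaudhri: $40,000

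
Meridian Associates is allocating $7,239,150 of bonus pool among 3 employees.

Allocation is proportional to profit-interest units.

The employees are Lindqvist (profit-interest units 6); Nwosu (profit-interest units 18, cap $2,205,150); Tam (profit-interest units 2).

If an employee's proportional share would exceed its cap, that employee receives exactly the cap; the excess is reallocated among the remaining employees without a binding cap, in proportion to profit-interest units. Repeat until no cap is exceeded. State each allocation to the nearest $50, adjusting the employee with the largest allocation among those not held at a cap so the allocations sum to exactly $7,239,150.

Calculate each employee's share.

Combined profit-interest units = 26.
Unconstrained shares: Lindqvist 1,670,573.08; Nwosu 5,011,719.23; Tam 556,857.69.
Capped: Nwosu ($2,205,150); balance $5,034,000 reallocated over remaining profit-interest units 8.
Remaining shares: Lindqvist 3,775,500.00 → $3,775,500; Tam 1,258,500.00 → $1,258,500.

Lindqvist: $3,775,500 | Nwosu: $2,205,150 | Tam: $1,258,500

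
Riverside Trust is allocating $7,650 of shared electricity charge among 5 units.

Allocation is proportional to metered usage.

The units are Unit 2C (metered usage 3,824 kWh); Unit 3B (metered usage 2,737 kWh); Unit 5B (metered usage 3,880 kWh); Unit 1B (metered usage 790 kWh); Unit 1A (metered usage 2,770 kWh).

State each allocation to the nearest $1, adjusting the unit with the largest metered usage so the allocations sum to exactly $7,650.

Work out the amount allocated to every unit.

Total metered usage = 14,001.
Pro-rata amounts: Unit 2C 3,824/14,001 × $7,650 = 2,089.39; Unit 3B 2,737/14,001 × $7,650 = 1,495.47; Unit 5B 3,880/14,001 × $7,650 = 2,119.99; Unit 1B 790/14,001 × $7,650 = 431.65; Unit 1A 2,770/14,001 × $7,650 = 1,513.499.
At nearest $1: Unit 2C $2,089; Unit 3B $1,495; Unit 5B $2,120; Unit 1B $432; Unit 1A $1,513. Sum = $7,649.
Difference $7,650 − $7,649 = +$1 applied to largest metered usage (Unit 5B): Unit 5B becomes $2,121.

Unit 2C: $2,089 | Unit 3B: $1,495 | Unit 5B: $2,121 | Unit 1B: $432 | Unit 1A: $1,513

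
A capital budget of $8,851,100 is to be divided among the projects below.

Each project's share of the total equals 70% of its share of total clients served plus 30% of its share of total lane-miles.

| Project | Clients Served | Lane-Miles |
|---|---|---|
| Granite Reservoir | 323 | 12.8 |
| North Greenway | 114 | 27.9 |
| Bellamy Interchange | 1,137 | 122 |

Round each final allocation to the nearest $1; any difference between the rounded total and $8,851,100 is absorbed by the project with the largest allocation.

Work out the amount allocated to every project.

Granite Reservoir: $1,480,333 · North Greenway: $904,080 · Bellamy Interchange: $6,466,687

Totals — clients served 1,574, lane-miles 162.7.
Combined weights (70% clients served + 30% lane-miles): Granite Reservoir 0.1672; North Greenway 0.1021; Bellamy Interchange 0.7306.
Pro-rata amounts: Granite Reservoir 1,480,333.03; North Greenway 904,079.97; Bellamy Interchange 6,466,687.01.
After rounding ($1): Granite Reservoir $1,480,333; North Greenway $904,080; Bellamy Interchange $6,466,687. Sum = $8,851,100.
Rounded total matches; no reconciliation needed.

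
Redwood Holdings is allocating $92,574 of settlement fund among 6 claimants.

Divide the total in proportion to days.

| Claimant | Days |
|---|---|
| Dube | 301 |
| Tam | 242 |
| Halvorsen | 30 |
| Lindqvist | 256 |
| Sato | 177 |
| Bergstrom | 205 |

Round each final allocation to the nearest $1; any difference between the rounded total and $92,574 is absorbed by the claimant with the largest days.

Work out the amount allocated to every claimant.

Days total: 1,211.
Unrounded shares: Dube 301/1,211 × $92,574 = 23,009.72; Tam 242/1,211 × $92,574 = 18,499.51; Halvorsen 30/1,211 × $92,574 = 2,293.33; Lindqvist 256/1,211 × $92,574 = 19,569.73; Sato 177/1,211 × $92,574 = 13,530.63; Bergstrom 205/1,211 × $92,574 = 15,671.07.
Rounded to nearest $1: Dube $23,010; Tam $18,500; Halvorsen $2,293; Lindqvist $19,570; Sato $13,531; Bergstrom $15,671. Sum = $92,575.
Difference $92,574 − $92,575 = −$1 applied to largest days (Dube): Dube becomes $23,009.

Dube: $23,009 · Tam: $18,500 · Halvorsen: $2,293 · Lindqvist: $19,570 · Sato: $13,531 · Bergstrom: $15,671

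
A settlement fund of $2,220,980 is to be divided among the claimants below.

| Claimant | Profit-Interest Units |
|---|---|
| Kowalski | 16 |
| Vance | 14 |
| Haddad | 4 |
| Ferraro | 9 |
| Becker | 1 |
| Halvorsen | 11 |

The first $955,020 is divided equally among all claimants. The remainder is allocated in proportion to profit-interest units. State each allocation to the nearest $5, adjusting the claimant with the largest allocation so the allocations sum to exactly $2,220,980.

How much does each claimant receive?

$955,020 shared equally gives $159,170 per claimant.
Remainder $1,265,960 by profit-interest units (total 55): Kowalski 368,279.27 → $368,280; Vance 322,244.36 → $322,245; Haddad 92,069.82 → $92,070; Ferraro 207,157.09 → $207,155; Becker 23,017.45 → $23,015; Halvorsen 253,192.00 → $253,190.
Rounding difference +$5 on remainder applied to Kowalski.
Totals: Kowalski $159,170 + $368,285 = $527,455; Vance $159,170 + $322,245 = $481,415; Haddad $159,170 + $92,070 = $251,240; Ferraro $159,170 + $207,155 = $366,325; Becker $159,170 + $23,015 = $182,185; Halvorsen $159,170 + $253,190 = $412,360.

Kowalski: $527,455 | Vance: $481,415 | Haddad: $251,240 | Ferraro: $366,325 | Becker: $182,185 | Halvorsen: $412,360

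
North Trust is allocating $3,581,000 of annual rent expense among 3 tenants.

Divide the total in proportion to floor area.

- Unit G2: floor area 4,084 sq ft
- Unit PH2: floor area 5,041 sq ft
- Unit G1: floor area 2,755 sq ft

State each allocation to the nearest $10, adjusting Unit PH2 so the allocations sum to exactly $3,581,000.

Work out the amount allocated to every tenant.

Unit G2: $1,231,040 | Unit PH2: $1,519,520 | Unit G1: $830,440

Sum of floor area: 11,880.
Raw shares: Unit G2 4,084/11,880 × $3,581,000 = 1,231,044.11; Unit PH2 5,041/11,880 × $3,581,000 = 1,519,513.55; Unit G1 2,755/11,880 × $3,581,000 = 830,442.34.
After rounding ($10): Unit G2 $1,231,040; Unit PH2 $1,519,510; Unit G1 $830,440. Sum = $3,580,990.
Difference $3,581,000 − $3,580,990 = +$10 applied to Unit PH2: Unit PH2 becomes $1,519,520.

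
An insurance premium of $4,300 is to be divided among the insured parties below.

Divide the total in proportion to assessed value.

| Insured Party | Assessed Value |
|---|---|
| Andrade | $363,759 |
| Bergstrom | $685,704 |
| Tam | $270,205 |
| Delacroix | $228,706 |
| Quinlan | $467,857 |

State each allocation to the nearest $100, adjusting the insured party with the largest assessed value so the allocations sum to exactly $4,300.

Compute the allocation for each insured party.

Andrade: $800; Bergstrom: $1,400; Tam: $600; Delacroix: $500; Quinlan: $1,000

Total assessed value = 2,016,231.
Unrounded shares: Andrade 363,759/2,016,231 × $4,300 = 775.79; Bergstrom 685,704/2,016,231 × $4,300 = 1,462.40; Tam 270,205/2,016,231 × $4,300 = 576.26; Delacroix 228,706/2,016,231 × $4,300 = 487.76; Quinlan 467,857/2,016,231 × $4,300 = 997.79.
After rounding ($100): Andrade $800; Bergstrom $1,500; Tam $600; Delacroix $500; Quinlan $1,000. Sum = $4,400.
Difference $4,300 − $4,400 = −$100 applied to largest assessed value (Bergstrom): Bergstrom becomes $1,400.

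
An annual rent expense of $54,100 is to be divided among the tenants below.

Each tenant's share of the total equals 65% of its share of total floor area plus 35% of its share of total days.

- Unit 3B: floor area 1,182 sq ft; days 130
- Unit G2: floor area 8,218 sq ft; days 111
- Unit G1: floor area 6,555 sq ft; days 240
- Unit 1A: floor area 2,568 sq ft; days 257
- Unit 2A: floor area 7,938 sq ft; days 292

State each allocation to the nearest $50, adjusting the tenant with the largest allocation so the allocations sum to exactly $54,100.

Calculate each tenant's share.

Floor area total 26,461; days total 1,030.
Composite weights (65% floor area + 35% days): Unit 3B 0.0732; Unit G2 0.2396; Unit G1 0.2426; Unit 1A 0.1504; Unit 2A 0.2942.
Raw shares: Unit 3B 3,960.66; Unit G2 12,961.77; Unit G1 13,123.22; Unit 1A 8,137.27; Unit 2A 15,917.08.
At nearest $50: Unit 3B $3,950; Unit G2 $12,950; Unit G1 $13,100; Unit 1A $8,150; Unit 2A $15,900. Sum = $54,050.
Difference $54,100 − $54,050 = +$50 applied to largest allocation (Unit 2A): Unit 2A becomes $15,950.

Unit 3B: $3,950; Unit G2: $12,950; Unit G1: $13,100; Unit 1A: $8,150; Unit 2A: $15,950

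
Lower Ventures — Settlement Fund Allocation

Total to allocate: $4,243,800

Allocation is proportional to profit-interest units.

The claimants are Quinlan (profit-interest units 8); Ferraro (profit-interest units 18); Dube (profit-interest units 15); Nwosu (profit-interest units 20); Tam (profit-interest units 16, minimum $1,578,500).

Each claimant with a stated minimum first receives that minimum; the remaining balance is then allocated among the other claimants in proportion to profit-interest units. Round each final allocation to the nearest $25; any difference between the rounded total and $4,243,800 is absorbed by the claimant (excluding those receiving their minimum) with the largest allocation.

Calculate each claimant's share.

Fund the minimums — Tam $1,578,500. Balance $2,665,300.
Balance split over remaining profit-interest units 61: Quinlan 349,547.54 → $349,550; Ferraro 786,481.97 → $786,475; Dube 655,401.64 → $655,400; Nwosu 873,868.85 → $873,875.

Quinlan: $349,550 | Ferraro: $786,475 | Dube: $655,400 | Nwosu: $873,875 | Tam: $1,578,500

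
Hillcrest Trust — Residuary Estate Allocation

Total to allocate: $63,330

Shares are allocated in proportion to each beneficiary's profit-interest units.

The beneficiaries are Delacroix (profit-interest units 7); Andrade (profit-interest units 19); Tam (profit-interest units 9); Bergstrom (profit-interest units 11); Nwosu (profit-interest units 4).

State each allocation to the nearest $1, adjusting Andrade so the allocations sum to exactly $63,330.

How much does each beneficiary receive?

Profit-interest units total: 50.
Pro-rata amounts: Delacroix 7/50 × $63,330 = 8,866.20; Andrade 19/50 × $63,330 = 24,065.40; Tam 9/50 × $63,330 = 11,399.40; Bergstrom 11/50 × $63,330 = 13,932.60; Nwosu 4/50 × $63,330 = 5,066.40.
After rounding ($1): Delacroix $8,866; Andrade $24,065; Tam $11,399; Bergstrom $13,933; Nwosu $5,066. Sum = $63,329.
Difference $63,330 − $63,329 = +$1 applied to Andrade: Andrade becomes $24,066.

Delacroix: $8,866; Andrade: $24,066; Tam: $11,399; Bergstrom: $13,933; Nwosu: $5,066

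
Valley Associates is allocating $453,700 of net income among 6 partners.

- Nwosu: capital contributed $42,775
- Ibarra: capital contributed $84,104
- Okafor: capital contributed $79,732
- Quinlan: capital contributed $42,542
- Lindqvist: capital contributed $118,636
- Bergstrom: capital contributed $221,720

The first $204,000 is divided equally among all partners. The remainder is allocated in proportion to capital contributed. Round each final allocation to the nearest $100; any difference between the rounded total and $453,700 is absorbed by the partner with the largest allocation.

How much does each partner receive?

Nwosu: $52,100 · Ibarra: $69,600 · Okafor: $67,800 · Quinlan: $52,000 · Lindqvist: $84,300 · Bergstrom: $127,900

$204,000 shared equally gives $34,000 per partner.
Remainder $249,700 by capital contributed (total 589,509): Nwosu 18,118.33 → $18,100; Ibarra 35,624.17 → $35,600; Okafor 33,772.31 → $33,800; Quinlan 18,019.64 → $18,000; Lindqvist 50,250.99 → $50,300; Bergstrom 93,914.57 → $93,900.
Totals: Nwosu $34,000 + $18,100 = $52,100; Ibarra $34,000 + $35,600 = $69,600; Okafor $34,000 + $33,800 = $67,800; Quinlan $34,000 + $18,000 = $52,000; Lindqvist $34,000 + $50,300 = $84,300; Bergstrom $34,000 + $93,900 = $127,900.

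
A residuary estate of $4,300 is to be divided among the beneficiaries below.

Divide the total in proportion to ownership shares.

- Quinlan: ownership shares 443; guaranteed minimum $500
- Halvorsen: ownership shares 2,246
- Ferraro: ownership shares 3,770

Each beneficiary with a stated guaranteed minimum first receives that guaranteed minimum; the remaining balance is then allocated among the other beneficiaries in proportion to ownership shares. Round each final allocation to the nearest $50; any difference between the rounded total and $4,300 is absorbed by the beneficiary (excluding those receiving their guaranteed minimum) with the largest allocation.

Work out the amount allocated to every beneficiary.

Fund the minimums — Quinlan $500. Remaining pool $3,800.
Remaining pool split over remaining ownership shares 6,016: Halvorsen 1,418.68 → $1,400; Ferraro 2,381.32 → $2,400.

Quinlan: $500 | Halvorsen: $1,400 | Ferraro: $2,400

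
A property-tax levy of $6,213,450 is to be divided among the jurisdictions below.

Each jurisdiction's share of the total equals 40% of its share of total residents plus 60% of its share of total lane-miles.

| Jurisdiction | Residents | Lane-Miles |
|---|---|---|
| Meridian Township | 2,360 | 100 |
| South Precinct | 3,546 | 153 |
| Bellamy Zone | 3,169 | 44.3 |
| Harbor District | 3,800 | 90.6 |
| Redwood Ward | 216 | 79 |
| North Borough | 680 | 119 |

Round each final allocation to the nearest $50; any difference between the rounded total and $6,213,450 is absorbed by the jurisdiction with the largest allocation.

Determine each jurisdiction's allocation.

Meridian Township: $1,062,250 · South Precinct: $1,613,550 · Bellamy Zone: $853,800 · Harbor District: $1,262,300 · Redwood Ward: $541,650 · North Borough: $879,900

Residents total 13,771; lane-miles total 585.9.
Blended shares (40% residents + 60% lane-miles): Meridian Township 0.1710; South Precinct 0.2597; Bellamy Zone 0.1374; Harbor District 0.2032; Redwood Ward 0.0872; North Borough 0.1416.
Unrounded shares: Meridian Township 1,062,229.08; South Precinct 1,613,515.43; Bellamy Zone 853,818.82; Harbor District 1,262,307.21; Redwood Ward 541,658.94; North Borough 879,920.53.
After rounding ($50): Meridian Township $1,062,250; South Precinct $1,613,500; Bellamy Zone $853,800; Harbor District $1,262,300; Redwood Ward $541,650; North Borough $879,900. Sum = $6,213,400.
Difference $6,213,450 − $6,213,400 = +$50 applied to largest allocation (South Precinct): South Precinct becomes $1,613,550.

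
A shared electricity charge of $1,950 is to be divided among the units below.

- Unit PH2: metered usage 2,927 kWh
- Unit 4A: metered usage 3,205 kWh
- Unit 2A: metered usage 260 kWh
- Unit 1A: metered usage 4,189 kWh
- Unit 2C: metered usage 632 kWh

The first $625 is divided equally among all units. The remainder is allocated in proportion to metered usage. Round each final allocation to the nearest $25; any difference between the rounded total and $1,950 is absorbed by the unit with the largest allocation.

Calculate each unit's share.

$625 shared equally gives $125 per unit.
Remainder $1,325 by metered usage (total 11,213): Unit PH2 345.87 → $350; Unit 4A 378.72 → $375; Unit 2A 30.72 → $25; Unit 1A 495.00 → $500; Unit 2C 74.68 → $75.
Totals: Unit PH2 $125 + $350 = $475; Unit 4A $125 + $375 = $500; Unit 2A $125 + $25 = $150; Unit 1A $125 + $500 = $625; Unit 2C $125 + $75 = $200.

Unit PH2: $475 | Unit 4A: $500 | Unit 2A: $150 | Unit 1A: $625 | Unit 2C: $200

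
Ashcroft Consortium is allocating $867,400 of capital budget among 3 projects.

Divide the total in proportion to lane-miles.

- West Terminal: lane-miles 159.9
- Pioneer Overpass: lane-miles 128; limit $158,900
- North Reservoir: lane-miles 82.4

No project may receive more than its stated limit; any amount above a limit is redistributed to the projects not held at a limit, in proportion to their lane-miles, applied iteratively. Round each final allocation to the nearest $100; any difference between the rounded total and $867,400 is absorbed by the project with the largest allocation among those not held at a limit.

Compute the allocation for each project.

West Terminal: $467,600 | Pioneer Overpass: $158,900 | North Reservoir: $240,900

Combined lane-miles = 370.3.
Proportional shares (ignoring caps): West Terminal 374,553.77; Pioneer Overpass 299,830.41; North Reservoir 193,015.83.
Capped: Pioneer Overpass ($158,900); balance $708,500 reallocated over remaining lane-miles 242.3.
Remaining shares: West Terminal 467,557.37 → $467,600; North Reservoir 240,942.63 → $240,900.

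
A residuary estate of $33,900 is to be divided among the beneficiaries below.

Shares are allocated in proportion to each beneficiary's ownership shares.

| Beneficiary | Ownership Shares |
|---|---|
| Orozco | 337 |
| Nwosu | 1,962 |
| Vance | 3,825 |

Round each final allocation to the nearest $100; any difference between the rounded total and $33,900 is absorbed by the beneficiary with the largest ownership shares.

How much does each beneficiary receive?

Orozco: $1,900 | Nwosu: $10,900 | Vance: $21,100

Sum of ownership shares: 6,124.
Proportional shares: Orozco 337/6,124 × $33,900 = 1,865.50; Nwosu 1,962/6,124 × $33,900 = 10,860.84; Vance 3,825/6,124 × $33,900 = 21,173.66.
After rounding ($100): Orozco $1,900; Nwosu $10,900; Vance $21,200. Sum = $34,000.
Difference $33,900 − $34,000 = −$100 applied to largest ownership shares (Vance): Vance becomes $21,100.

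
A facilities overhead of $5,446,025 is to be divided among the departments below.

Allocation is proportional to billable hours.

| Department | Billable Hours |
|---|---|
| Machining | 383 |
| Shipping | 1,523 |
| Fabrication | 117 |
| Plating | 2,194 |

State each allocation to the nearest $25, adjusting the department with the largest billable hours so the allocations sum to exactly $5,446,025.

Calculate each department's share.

Combined billable hours = 383 + 1,523 + 117 + 2,194 = 4,217.
Unrounded shares: Machining 494,623.57; Shipping 1,966,871.25; Fabrication 151,099.10; Plating 2,833,431.08.
Rounded to nearest $25: Machining $494,625; Shipping $1,966,875; Fabrication $151,100; Plating $2,833,425. Sum = $5,446,025.
Rounded total matches; no reconciliation needed.

Machining: $494,625 · Shipping: $1,966,875 · Fabrication: $151,100 · Plating: $2,833,425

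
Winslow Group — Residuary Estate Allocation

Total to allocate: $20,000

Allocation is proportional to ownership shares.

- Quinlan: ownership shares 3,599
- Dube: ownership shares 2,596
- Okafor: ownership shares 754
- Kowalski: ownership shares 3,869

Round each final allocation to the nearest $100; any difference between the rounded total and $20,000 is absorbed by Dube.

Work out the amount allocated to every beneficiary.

Quinlan: $6,700; Dube: $4,700; Okafor: $1,400; Kowalski: $7,200

Ownership shares total: 10,818.
Raw shares: Quinlan 3,599/10,818 × $20,000 = 6,653.73; Dube 2,596/10,818 × $20,000 = 4,799.41; Okafor 754/10,818 × $20,000 = 1,393.97; Kowalski 3,869/10,818 × $20,000 = 7,152.89.
Rounded to nearest $100: Quinlan $6,700; Dube $4,800; Okafor $1,400; Kowalski $7,200. Sum = $20,100.
Difference $20,000 − $20,100 = −$100 applied to Dube: Dube becomes $4,700.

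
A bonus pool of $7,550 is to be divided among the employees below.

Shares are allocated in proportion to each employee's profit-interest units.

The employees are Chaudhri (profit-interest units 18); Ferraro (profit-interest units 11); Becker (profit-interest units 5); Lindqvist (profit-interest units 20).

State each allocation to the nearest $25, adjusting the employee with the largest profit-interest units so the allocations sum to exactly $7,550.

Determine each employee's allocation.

Profit-interest units total: 54.
Unrounded shares: Chaudhri 18/54 × $7,550 = 2,516.67; Ferraro 11/54 × $7,550 = 1,537.96; Becker 5/54 × $7,550 = 699.07; Lindqvist 20/54 × $7,550 = 2,796.30.
Rounded to nearest $25: Chaudhri $2,525; Ferraro $1,550; Becker $700; Lindqvist $2,800. Sum = $7,575.
Difference $7,550 − $7,575 = −$25 applied to largest profit-interest units (Lindqvist): Lindqvist becomes $2,775.

Chaudhri: $2,525 · Ferraro: $1,550 · Becker: $700 · Lindqvist: $2,775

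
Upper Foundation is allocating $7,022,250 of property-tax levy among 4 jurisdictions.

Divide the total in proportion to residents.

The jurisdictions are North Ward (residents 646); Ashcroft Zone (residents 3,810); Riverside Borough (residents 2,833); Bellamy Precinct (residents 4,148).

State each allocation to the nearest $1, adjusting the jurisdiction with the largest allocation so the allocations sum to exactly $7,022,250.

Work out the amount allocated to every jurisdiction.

Total residents = 11,437.
Proportional shares: North Ward 646/11,437 × $7,022,250 = 396,640.16; Ashcroft Zone 3,810/11,437 × $7,022,250 = 2,339,317.35; Riverside Borough 2,833/11,437 × $7,022,250 = 1,739,445.16; Bellamy Precinct 4,148/11,437 × $7,022,250 = 2,546,847.34.
At nearest $1: North Ward $396,640; Ashcroft Zone $2,339,317; Riverside Borough $1,739,445; Bellamy Precinct $2,546,847. Sum = $7,022,249.
Difference $7,022,250 − $7,022,249 = +$1 applied to largest allocation (Bellamy Precinct): Bellamy Precinct becomes $2,546,848.

North Ward: $396,640; Ashcroft Zone: $2,339,317; Riverside Borough: $1,739,445; Bellamy Precinct: $2,546,848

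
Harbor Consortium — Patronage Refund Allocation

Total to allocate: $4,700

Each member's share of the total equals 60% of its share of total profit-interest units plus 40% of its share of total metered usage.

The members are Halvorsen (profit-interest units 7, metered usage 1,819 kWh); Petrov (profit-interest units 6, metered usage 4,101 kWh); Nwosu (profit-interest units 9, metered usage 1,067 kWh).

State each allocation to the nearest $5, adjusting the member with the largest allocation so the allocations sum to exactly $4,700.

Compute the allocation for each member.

Halvorsen: $1,385; Petrov: $1,875; Nwosu: $1,440

Totals — profit-interest units 22, metered usage 6,987.
Composite weights (60% profit-interest units + 40% metered usage): Halvorsen 0.2950; Petrov 0.3984; Nwosu 0.3065.
Raw shares: Halvorsen 1,386.71; Petrov 1,872.55; Nwosu 1,440.74.
Rounded to nearest $5: Halvorsen $1,385; Petrov $1,875; Nwosu $1,440. Sum = $4,700.
Rounded total matches; no reconciliation needed.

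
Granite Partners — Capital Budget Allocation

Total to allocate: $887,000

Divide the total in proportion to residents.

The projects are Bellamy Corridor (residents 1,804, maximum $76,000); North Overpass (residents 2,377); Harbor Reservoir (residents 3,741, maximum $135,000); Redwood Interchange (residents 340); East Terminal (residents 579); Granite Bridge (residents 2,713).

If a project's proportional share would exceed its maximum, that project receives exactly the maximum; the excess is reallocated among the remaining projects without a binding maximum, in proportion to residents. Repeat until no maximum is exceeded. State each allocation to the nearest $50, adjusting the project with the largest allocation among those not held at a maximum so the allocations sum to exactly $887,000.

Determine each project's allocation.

Bellamy Corridor: $76,000 | North Overpass: $267,400 | Harbor Reservoir: $135,000 | Redwood Interchange: $38,250 | East Terminal: $65,150 | Granite Bridge: $305,200

Residents total: 11,554.
Pro-rata shares before constraints: Bellamy Corridor 138,492.99; North Overpass 182,482.17; Harbor Reservoir 287,196.38; Redwood Interchange 26,101.78; East Terminal 44,449.80; Granite Bridge 208,276.87.
Held at cap: Bellamy Corridor ($76,000), Harbor Reservoir ($135,000); remaining pool $676,000 reallocated over remaining residents 6,009.
Redistributed shares: North Overpass 267,407.56 → $267,400; Redwood Interchange 38,249.29 → $38,250; East Terminal 65,136.30 → $65,150; Granite Bridge 305,206.86 → $305,200.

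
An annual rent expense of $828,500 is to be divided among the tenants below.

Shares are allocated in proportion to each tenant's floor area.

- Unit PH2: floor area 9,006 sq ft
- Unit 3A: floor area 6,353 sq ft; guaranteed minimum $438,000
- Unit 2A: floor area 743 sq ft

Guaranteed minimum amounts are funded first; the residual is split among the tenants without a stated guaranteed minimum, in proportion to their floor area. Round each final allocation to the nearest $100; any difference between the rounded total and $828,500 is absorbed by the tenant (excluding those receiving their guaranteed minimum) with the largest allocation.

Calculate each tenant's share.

Unit PH2: $360,700 | Unit 3A: $438,000 | Unit 2A: $29,800

Guaranteed amounts: Unit 3A $438,000. Remaining pool $390,500.
Remaining pool split over remaining floor area 9,749: Unit PH2 360,738.85 → $360,700; Unit 2A 29,761.15 → $29,800.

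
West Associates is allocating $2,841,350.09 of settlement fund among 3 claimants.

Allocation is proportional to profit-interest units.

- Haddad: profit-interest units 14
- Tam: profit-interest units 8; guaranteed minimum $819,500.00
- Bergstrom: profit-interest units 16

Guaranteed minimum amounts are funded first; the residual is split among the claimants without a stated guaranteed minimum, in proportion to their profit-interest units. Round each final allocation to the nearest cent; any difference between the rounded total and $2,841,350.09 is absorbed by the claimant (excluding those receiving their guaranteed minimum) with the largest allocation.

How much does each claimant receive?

Fund the minimums — Tam $819,500.00. Balance $2,021,850.09.
Balance split over remaining profit-interest units 30: Haddad 943,530.0420 → $943,530.04; Bergstrom 1,078,320.0480 → $1,078,320.05.

Haddad: $943,530.04 | Tam: $819,500.00 | Bergstrom: $1,078,320.05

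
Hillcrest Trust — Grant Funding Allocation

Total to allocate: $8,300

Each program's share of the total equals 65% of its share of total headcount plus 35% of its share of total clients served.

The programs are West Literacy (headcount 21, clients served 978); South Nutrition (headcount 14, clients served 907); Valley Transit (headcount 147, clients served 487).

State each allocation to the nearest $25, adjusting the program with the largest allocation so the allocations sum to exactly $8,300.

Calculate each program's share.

Headcount total 182; clients served total 2,372.
Blended shares (65% headcount + 35% clients served): West Literacy 0.2193; South Nutrition 0.1838; Valley Transit 0.5969.
Unrounded shares: West Literacy 1,820.26; South Nutrition 1,525.81; Valley Transit 4,953.93.
After rounding ($25): West Literacy $1,825; South Nutrition $1,525; Valley Transit $4,950. Sum = $8,300.
No rounding difference to absorb.

West Literacy: $1,825 · South Nutrition: $1,525 · Valley Transit: $4,950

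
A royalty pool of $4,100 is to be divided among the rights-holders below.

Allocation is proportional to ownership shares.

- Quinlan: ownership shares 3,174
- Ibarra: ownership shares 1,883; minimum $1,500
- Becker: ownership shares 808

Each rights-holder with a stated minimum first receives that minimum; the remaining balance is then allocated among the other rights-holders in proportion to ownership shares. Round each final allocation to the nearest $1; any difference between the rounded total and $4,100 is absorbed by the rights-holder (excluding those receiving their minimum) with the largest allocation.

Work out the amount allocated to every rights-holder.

Guaranteed amounts: Ibarra $1,500. Residual $2,600.
Residual split over remaining ownership shares 3,982: Quinlan 2,072.43 → $2,072; Becker 527.57 → $528.

Quinlan: $2,072 · Ibarra: $1,500 · Becker: $528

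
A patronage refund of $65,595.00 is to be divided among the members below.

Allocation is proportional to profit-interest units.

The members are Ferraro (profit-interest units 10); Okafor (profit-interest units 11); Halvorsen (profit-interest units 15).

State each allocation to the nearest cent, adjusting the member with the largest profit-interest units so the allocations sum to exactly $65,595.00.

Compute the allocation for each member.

Ferraro: $18,220.83 · Okafor: $20,042.92 · Halvorsen: $27,331.25

Combined profit-interest units = 10 + 11 + 15 = 36.
Unrounded shares: Ferraro 18,220.8333; Okafor 20,042.9167; Halvorsen 27,331.2500.
At nearest cent: Ferraro $18,220.83; Okafor $20,042.92; Halvorsen $27,331.25. Sum = $65,595.00.
Rounded total matches; no reconciliation needed.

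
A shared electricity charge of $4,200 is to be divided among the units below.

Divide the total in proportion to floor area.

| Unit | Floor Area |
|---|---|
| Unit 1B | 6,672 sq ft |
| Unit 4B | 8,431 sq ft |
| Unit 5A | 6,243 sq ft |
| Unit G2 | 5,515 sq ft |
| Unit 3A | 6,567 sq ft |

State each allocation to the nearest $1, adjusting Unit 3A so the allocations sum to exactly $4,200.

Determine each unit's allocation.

Unit 1B: $838 · Unit 4B: $1,059 · Unit 5A: $784 · Unit G2: $693 · Unit 3A: $826

Floor area total: 33,428.
Proportional shares: Unit 1B 6,672/33,428 × $4,200 = 838.29; Unit 4B 8,431/33,428 × $4,200 = 1,059.30; Unit 5A 6,243/33,428 × $4,200 = 784.39; Unit G2 5,515/33,428 × $4,200 = 692.92; Unit 3A 6,567/33,428 × $4,200 = 825.10.
After rounding ($1): Unit 1B $838; Unit 4B $1,059; Unit 5A $784; Unit G2 $693; Unit 3A $825. Sum = $4,199.
Difference $4,200 − $4,199 = +$1 applied to Unit 3A: Unit 3A becomes $826.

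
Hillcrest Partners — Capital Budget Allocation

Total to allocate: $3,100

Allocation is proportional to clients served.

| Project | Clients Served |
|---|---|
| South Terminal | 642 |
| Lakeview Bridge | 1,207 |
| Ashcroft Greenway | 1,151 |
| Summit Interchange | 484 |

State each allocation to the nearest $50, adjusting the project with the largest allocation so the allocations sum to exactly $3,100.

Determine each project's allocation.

Total clients served = 3,484.
Proportional shares: South Terminal 642/3,484 × $3,100 = 571.24; Lakeview Bridge 1,207/3,484 × $3,100 = 1,073.97; Ashcroft Greenway 1,151/3,484 × $3,100 = 1,024.14; Summit Interchange 484/3,484 × $3,100 = 430.65.
Rounded to nearest $50: South Terminal $550; Lakeview Bridge $1,050; Ashcroft Greenway $1,000; Summit Interchange $450. Sum = $3,050.
Difference $3,100 − $3,050 = +$50 applied to largest allocation (Lakeview Bridge): Lakeview Bridge becomes $1,100.

South Terminal: $550 · Lakeview Bridge: $1,100 · Ashcroft Greenway: $1,000 · Summit Interchange: $450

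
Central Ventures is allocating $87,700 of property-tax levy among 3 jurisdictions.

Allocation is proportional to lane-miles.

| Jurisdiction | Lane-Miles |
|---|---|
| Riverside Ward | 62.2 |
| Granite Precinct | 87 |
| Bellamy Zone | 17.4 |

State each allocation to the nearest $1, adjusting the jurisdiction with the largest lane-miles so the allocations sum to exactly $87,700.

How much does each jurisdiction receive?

Riverside Ward: $32,743; Granite Precinct: $45,797; Bellamy Zone: $9,160

Sum of lane-miles: 62.2 + 87 + 17.4 = 166.6.
Proportional shares: Riverside Ward 32,742.74; Granite Precinct 45,797.72; Bellamy Zone 9,159.54.
At nearest $1: Riverside Ward $32,743; Granite Precinct $45,798; Bellamy Zone $9,160. Sum = $87,701.
Difference $87,700 − $87,701 = −$1 applied to largest lane-miles (Granite Precinct): Granite Precinct becomes $45,797.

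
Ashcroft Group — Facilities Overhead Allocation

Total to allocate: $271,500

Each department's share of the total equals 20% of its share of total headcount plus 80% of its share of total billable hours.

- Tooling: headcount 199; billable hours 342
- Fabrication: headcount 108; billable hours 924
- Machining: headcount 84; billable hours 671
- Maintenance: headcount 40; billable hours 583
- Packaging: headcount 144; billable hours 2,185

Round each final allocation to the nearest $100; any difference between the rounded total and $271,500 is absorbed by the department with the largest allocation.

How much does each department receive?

Tooling: $34,600; Fabrication: $52,900; Machining: $38,900; Maintenance: $30,700; Packaging: $114,400

Totals — headcount 575, billable hours 4,705.
Blended shares (20% headcount + 80% billable hours): Tooling 0.1274; Fabrication 0.1947; Machining 0.1433; Maintenance 0.1130; Packaging 0.4216.
Proportional shares: Tooling 34,580.49; Fabrication 52,854.17; Machining 38,908.33; Maintenance 30,690.80; Packaging 114,466.20.
After rounding ($100): Tooling $34,600; Fabrication $52,900; Machining $38,900; Maintenance $30,700; Packaging $114,500. Sum = $271,600.
Difference $271,500 − $271,600 = −$100 applied to largest allocation (Packaging): Packaging becomes $114,400.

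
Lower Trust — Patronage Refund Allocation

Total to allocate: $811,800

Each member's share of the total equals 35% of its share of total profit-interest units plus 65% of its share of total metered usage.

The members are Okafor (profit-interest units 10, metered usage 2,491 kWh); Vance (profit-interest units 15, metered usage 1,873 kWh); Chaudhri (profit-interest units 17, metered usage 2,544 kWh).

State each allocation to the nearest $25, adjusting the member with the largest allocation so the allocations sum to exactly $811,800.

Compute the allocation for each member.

Okafor: $257,925 · Vance: $244,550 · Chaudhri: $309,325

Profit-interest units total 42; metered usage total 6,908.
Blended shares (35% profit-interest units + 65% metered usage): Okafor 0.3177; Vance 0.3012; Chaudhri 0.3810.
Raw shares: Okafor 257,925.91; Vance 244,544.76; Chaudhri 309,329.33.
Rounded to nearest $25: Okafor $257,925; Vance $244,550; Chaudhri $309,325. Sum = $811,800.
No rounding difference to absorb.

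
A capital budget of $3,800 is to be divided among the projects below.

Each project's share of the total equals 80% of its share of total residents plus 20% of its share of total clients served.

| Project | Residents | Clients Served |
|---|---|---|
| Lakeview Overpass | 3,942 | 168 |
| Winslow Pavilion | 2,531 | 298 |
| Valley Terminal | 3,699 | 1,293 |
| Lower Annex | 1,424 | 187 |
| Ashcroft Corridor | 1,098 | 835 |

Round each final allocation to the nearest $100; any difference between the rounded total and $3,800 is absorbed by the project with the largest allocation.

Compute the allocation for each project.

Lakeview Overpass: $1,000 | Winslow Pavilion: $700 | Valley Terminal: $1,200 | Lower Annex: $400 | Ashcroft Corridor: $500

Totals — residents 12,694, clients served 2,781.
Composite weights (80% residents + 20% clients served): Lakeview Overpass 0.2605; Winslow Pavilion 0.1809; Valley Terminal 0.3261; Lower Annex 0.1032; Ashcroft Corridor 0.1292.
Proportional shares: Lakeview Overpass 989.95; Winslow Pavilion 687.57; Valley Terminal 1,239.20; Lower Annex 392.13; Ashcroft Corridor 491.14.
Rounded to nearest $100: Lakeview Overpass $1,000; Winslow Pavilion $700; Valley Terminal $1,200; Lower Annex $400; Ashcroft Corridor $500. Sum = $3,800.
Rounded total matches; no reconciliation needed.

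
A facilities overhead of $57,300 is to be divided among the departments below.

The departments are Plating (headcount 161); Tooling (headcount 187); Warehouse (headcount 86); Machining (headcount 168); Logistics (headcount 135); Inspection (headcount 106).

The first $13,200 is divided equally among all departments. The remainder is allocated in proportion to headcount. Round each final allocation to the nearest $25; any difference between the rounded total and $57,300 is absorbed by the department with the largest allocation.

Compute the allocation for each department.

Plating: $10,625 | Tooling: $11,975 | Warehouse: $6,700 | Machining: $11,000 | Logistics: $9,250 | Inspection: $7,750

Equal tier: $13,200 ÷ 6 = $2,200 apiece.
Remainder $44,100 by headcount (total 843): Plating 8,422.42 → $8,425; Tooling 9,782.56 → $9,775; Warehouse 4,498.93 → $4,500; Machining 8,788.61 → $8,800; Logistics 7,062.28 → $7,050; Inspection 5,545.20 → $5,550.
Totals: Plating $2,200 + $8,425 = $10,625; Tooling $2,200 + $9,775 = $11,975; Warehouse $2,200 + $4,500 = $6,700; Machining $2,200 + $8,800 = $11,000; Logistics $2,200 + $7,050 = $9,250; Inspection $2,200 + $5,550 = $7,750.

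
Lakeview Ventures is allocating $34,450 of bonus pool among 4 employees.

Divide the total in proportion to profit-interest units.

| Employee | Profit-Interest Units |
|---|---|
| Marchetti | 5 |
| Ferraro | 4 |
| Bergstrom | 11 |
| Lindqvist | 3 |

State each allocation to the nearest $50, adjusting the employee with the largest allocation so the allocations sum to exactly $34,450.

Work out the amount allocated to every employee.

Marchetti: $7,500 | Ferraro: $6,000 | Bergstrom: $16,450 | Lindqvist: $4,500

Profit-interest units total: 23.
Pro-rata amounts: Marchetti 5/23 × $34,450 = 7,489.13; Ferraro 4/23 × $34,450 = 5,991.30; Bergstrom 11/23 × $34,450 = 16,476.09; Lindqvist 3/23 × $34,450 = 4,493.48.
Rounded to nearest $50: Marchetti $7,500; Ferraro $6,000; Bergstrom $16,500; Lindqvist $4,500. Sum = $34,500.
Difference $34,450 − $34,500 = −$50 applied to largest allocation (Bergstrom): Bergstrom becomes $16,450.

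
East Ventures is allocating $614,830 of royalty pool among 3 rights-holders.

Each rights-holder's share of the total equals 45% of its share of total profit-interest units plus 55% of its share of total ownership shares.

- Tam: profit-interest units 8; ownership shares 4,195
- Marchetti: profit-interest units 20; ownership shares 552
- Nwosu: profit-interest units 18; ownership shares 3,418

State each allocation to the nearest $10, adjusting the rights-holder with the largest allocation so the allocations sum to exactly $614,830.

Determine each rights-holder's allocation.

Tam: $221,850; Marchetti: $143,150; Nwosu: $249,830

Profit-interest units total 46; ownership shares total 8,165.
Composite weights (45% profit-interest units + 55% ownership shares): Tam 0.3608; Marchetti 0.2328; Nwosu 0.4063.
Pro-rata amounts: Tam 221,854.61; Marchetti 143,154.11; Nwosu 249,821.28.
Rounded to nearest $10: Tam $221,850; Marchetti $143,150; Nwosu $249,820. Sum = $614,820.
Difference $614,830 − $614,820 = +$10 applied to largest allocation (Nwosu): Nwosu becomes $249,830.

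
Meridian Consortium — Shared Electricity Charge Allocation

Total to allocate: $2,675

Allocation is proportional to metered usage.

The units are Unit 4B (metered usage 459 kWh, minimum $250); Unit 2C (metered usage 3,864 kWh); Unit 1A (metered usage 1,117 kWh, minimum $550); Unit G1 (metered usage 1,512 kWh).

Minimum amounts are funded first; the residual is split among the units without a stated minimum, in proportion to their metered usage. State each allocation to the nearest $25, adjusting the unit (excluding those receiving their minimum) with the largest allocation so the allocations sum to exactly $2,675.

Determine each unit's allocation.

Minimums first: Unit 4B $250; Unit 1A $550. Balance $1,875.
Balance split over remaining metered usage 5,376: Unit 2C 1,347.66 → $1,350; Unit G1 527.34 → $525.

Unit 4B: $250 | Unit 2C: $1,350 | Unit 1A: $550 | Unit G1: $525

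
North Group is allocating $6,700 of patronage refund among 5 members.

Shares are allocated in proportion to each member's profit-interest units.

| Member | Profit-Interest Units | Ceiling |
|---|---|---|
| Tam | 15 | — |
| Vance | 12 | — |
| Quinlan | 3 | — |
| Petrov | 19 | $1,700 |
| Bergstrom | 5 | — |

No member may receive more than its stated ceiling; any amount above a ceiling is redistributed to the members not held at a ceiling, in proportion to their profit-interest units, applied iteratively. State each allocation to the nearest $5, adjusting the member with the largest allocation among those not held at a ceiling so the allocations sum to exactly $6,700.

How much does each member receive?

Sum of profit-interest units: 54.
Pro-rata shares before constraints: Tam 1,861.11; Vance 1,488.89; Quinlan 372.22; Petrov 2,357.41; Bergstrom 620.37.
Held at cap: Petrov ($1,700); remaining pool $5,000 reallocated over remaining profit-interest units 35.
Remaining shares: Tam 2,142.86 → $2,145; Vance 1,714.29 → $1,715; Quinlan 428.57 → $430; Bergstrom 714.29 → $715.
Rounding difference −$5 applied to Tam → $2,140.

Tam: $2,140 · Vance: $1,715 · Quinlan: $430 · Petrov: $1,700 · Bergstrom: $715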